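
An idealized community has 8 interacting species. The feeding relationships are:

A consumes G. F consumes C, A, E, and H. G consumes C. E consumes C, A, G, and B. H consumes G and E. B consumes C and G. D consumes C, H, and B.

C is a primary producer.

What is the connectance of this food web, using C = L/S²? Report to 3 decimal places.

C = 0.266

The web has S = 8 species and L = 17 feeding links.
C = L / S² = 17 / 64 = 0.2656 ≈ 0.266.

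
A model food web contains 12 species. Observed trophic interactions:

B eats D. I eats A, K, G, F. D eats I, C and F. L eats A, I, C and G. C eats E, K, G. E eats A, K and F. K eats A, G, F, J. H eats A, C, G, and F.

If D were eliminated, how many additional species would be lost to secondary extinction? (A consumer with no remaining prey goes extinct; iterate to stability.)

1

Remove D.
Round 1: B (all prey gone) → extinct.
No further losses. Total secondary extinctions: 1.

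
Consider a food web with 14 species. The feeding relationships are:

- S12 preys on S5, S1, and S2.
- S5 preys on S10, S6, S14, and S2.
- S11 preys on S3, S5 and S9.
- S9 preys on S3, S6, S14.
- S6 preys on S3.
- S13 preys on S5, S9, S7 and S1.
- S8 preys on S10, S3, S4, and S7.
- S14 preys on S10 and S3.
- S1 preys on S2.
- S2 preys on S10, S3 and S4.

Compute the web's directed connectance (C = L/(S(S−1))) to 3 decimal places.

The web has S = 14 species and L = 28 feeding links.
C = L / (S(S−1)) = 28 / 182 = 0.1538 ≈ 0.154.

C = 0.154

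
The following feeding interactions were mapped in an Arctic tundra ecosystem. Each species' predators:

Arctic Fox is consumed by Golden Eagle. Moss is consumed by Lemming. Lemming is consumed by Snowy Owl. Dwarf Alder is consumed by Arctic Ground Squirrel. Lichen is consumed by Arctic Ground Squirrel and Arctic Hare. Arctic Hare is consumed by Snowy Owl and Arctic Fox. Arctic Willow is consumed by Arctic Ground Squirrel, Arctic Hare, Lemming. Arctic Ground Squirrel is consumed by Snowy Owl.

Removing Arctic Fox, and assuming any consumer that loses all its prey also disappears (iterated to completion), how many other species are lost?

Remove Arctic Fox.
Round 1: Golden Eagle (all prey gone) → extinct.
No further losses. Total secondary extinctions: 1.

1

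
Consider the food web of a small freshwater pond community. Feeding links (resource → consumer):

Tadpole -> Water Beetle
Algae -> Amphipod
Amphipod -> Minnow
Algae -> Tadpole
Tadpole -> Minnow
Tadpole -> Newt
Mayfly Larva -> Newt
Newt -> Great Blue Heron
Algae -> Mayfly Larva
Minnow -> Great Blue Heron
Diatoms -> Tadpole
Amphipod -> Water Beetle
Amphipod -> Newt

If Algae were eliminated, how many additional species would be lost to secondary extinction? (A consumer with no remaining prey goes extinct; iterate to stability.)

2

Remove Algae.
Round 1: Amphipod (all prey gone), Mayfly Larva (all prey gone) → extinct.
No further losses. Total secondary extinctions: 2.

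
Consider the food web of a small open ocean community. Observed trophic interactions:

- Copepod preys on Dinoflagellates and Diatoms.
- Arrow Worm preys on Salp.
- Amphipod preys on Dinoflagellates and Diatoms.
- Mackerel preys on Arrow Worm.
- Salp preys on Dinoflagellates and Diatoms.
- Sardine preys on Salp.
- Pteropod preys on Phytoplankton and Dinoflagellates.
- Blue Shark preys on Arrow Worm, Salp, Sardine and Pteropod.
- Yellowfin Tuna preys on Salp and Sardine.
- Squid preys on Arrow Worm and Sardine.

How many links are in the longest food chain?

3 links

One longest chain: Diatoms → Salp → Arrow Worm → Mackerel.
It has 4 species and 3 links.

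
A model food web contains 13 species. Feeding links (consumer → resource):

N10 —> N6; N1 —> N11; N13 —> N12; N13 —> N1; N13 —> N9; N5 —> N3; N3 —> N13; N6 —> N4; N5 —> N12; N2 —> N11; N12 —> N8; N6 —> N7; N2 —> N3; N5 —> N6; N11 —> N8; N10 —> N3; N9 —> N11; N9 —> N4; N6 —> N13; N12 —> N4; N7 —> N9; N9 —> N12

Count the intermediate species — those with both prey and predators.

8

Intermediate species (has both prey and predators): N12, N11, N1, N9, N7, N13, N6, N3.
Count: 8.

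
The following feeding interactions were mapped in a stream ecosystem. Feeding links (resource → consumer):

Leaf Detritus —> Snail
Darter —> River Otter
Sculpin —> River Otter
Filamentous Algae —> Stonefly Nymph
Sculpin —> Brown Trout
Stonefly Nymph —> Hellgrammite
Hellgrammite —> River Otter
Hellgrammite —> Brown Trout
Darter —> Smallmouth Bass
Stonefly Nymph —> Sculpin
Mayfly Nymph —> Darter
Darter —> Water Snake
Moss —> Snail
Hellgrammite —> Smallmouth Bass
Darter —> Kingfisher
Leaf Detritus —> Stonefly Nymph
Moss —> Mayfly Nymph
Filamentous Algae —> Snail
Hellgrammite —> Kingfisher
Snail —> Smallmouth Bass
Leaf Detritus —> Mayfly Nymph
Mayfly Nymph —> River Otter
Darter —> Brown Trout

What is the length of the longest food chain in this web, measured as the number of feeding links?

One longest chain: Filamentous Algae → Stonefly Nymph → Sculpin → Brown Trout.
It has 4 species and 3 links.

3 links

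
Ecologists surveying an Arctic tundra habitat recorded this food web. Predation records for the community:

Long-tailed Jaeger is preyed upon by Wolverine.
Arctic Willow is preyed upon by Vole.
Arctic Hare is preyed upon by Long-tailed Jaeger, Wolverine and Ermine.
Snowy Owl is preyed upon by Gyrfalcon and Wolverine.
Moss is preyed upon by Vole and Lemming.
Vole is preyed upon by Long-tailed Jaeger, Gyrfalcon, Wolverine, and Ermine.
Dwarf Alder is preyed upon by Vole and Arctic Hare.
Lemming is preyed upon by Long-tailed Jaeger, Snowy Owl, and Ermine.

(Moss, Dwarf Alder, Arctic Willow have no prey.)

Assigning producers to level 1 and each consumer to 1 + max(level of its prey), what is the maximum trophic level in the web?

Producers (level 1): Moss, Dwarf Alder, Arctic Willow.
Moss → Lemming → Snowy Owl → Wolverine gives Wolverine level 4.
No species has a prey at level 4, so no species reaches level 5.

4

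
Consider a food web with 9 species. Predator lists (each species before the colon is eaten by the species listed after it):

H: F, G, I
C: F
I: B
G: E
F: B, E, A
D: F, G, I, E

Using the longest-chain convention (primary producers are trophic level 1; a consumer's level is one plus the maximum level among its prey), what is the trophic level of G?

Trophic level 2

H is a producer → level 1.
G eats H (level 1); other prey at levels: D 1 → level 2.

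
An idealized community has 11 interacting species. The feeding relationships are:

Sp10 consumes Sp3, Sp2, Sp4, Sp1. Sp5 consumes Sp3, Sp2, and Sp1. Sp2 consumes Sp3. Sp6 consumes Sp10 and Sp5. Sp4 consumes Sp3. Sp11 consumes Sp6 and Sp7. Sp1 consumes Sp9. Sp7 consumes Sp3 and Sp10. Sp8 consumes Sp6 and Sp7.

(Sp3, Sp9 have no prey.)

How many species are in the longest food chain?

5 species

One longest chain: Sp3 → Sp4 → Sp10 → Sp7 → Sp11.
It has 5 species and 4 links.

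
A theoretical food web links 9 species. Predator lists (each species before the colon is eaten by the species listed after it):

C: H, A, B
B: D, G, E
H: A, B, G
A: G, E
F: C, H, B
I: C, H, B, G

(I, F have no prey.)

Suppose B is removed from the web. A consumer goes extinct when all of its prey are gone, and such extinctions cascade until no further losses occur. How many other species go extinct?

Remove B.
Round 1: D (all prey gone) → extinct.
No further losses. Total secondary extinctions: 1.

1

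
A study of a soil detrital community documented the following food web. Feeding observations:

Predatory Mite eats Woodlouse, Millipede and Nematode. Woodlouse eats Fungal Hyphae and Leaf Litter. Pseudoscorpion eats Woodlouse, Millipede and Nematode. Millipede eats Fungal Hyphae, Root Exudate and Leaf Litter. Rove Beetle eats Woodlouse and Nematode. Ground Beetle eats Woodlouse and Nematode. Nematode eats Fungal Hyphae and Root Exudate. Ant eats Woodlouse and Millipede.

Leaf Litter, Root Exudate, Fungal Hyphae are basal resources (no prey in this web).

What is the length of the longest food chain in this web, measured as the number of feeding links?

One longest chain: Leaf Litter → Woodlouse → Ant.
It has 3 species and 2 links.

2 links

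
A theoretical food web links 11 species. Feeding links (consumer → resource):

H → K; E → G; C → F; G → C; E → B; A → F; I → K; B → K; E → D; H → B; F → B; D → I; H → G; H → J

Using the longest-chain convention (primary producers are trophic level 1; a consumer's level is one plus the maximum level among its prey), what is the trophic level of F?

K is a producer → level 1.
B eats K → level 2.
F eats B → level 3.

Trophic level 3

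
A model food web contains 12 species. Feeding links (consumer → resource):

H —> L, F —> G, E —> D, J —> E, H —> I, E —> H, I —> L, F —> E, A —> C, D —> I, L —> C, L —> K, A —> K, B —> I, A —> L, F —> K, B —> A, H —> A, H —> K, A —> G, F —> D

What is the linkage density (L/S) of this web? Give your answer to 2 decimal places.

L/S = 1.75

There are L = 21 links among S = 12 species.
L/S = 21/12 = 1.7500 ≈ 1.75.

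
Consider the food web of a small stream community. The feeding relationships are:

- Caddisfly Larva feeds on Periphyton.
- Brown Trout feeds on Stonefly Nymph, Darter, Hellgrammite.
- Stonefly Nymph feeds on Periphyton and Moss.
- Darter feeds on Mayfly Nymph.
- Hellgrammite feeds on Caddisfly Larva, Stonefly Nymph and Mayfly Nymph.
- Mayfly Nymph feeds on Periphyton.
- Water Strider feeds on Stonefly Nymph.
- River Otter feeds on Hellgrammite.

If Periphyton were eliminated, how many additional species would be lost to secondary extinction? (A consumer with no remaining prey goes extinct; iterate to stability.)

Remove Periphyton.
Round 1: Mayfly Nymph (all prey gone), Caddisfly Larva (all prey gone) → extinct.
Round 2: Darter (all prey gone) → extinct.
No further losses. Total secondary extinctions: 3.

3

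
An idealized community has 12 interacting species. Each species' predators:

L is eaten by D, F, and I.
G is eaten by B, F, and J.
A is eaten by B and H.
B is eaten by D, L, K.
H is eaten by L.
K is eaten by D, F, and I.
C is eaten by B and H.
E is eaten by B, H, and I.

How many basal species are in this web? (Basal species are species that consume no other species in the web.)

4

Basal species (no prey listed): C, E, G, A.
Count: 4.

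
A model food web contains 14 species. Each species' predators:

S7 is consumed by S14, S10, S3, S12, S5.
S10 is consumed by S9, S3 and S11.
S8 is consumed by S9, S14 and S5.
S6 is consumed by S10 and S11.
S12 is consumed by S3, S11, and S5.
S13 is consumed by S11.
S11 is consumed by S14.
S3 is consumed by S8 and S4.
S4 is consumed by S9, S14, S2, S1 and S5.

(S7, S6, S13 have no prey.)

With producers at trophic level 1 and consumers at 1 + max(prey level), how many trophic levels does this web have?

5

Producers (level 1): S7, S6, S13.
S7 → S10 → S3 → S4 → S2 gives S2 level 5.
No species has a prey at level 5, so no species reaches level 6.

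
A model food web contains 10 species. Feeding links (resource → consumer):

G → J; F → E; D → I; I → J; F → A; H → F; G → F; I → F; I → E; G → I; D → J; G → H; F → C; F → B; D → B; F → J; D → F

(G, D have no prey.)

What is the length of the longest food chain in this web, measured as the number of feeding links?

One longest chain: G → I → F → A.
It has 4 species and 3 links.

3 links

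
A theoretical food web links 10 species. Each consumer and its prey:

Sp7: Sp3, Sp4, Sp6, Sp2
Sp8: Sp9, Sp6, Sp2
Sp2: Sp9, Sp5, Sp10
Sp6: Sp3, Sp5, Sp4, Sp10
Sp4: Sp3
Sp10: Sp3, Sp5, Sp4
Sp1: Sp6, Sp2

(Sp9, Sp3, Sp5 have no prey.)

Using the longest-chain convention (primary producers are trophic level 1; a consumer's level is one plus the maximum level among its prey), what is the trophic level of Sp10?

Sp3 is a producer → level 1.
Sp4 eats Sp3 → level 2.
Sp10 eats Sp4 (level 2); other prey at levels: Sp3 1, Sp5 1 → level 3.

Trophic level 3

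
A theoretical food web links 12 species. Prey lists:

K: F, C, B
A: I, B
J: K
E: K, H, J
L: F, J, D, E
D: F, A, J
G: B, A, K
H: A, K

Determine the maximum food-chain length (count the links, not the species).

4 links

One longest chain: F → K → J → D → L.
It has 5 species and 4 links.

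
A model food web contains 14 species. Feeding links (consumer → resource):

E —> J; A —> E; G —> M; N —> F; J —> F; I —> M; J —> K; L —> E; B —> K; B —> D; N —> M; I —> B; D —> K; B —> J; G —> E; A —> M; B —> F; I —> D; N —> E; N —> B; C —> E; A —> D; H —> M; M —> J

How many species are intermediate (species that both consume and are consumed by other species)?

Intermediate species (has both prey and predators): D, J, E, B, M.
Count: 5.

5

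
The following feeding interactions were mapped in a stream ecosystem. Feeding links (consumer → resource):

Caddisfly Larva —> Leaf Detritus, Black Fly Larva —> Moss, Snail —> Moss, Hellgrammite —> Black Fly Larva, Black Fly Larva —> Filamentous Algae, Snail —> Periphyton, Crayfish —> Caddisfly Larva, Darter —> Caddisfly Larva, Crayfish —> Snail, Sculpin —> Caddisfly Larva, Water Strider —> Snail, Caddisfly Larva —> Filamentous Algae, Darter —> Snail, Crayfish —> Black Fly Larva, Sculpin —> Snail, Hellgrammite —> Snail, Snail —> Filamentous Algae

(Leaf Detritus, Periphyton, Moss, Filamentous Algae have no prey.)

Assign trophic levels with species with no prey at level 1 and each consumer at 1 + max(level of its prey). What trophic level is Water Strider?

Trophic level 3

Periphyton has no prey (basal) → level 1.
Snail eats Periphyton (level 1); other prey at levels: Moss 1, Filamentous Algae 1 → level 2.
Water Strider eats Snail → level 3.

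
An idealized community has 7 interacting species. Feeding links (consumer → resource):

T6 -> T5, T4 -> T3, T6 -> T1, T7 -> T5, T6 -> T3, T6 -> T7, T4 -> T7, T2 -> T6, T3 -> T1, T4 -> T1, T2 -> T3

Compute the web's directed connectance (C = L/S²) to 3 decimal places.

The web has S = 7 species and L = 11 feeding links.
C = L / S² = 11 / 49 = 0.2245 ≈ 0.224.

C = 0.224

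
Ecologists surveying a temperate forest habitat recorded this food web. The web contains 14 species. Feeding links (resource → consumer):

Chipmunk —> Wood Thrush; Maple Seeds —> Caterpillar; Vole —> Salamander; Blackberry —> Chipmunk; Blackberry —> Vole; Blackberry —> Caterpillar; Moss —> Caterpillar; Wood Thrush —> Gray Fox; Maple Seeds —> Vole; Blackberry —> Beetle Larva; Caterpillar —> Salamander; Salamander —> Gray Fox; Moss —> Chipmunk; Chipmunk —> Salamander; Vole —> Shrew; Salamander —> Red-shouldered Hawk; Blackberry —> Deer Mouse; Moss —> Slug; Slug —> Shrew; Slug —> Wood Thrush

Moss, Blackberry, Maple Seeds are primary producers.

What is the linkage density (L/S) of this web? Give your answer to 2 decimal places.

L/S = 1.43

There are L = 20 links among S = 14 species.
L/S = 20/14 = 1.4286 ≈ 1.43.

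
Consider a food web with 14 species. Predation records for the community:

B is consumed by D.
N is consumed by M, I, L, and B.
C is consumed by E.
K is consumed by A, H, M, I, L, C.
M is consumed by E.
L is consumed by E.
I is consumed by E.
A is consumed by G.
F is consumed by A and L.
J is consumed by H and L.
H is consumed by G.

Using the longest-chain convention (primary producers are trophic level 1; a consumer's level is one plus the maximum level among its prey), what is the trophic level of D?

Trophic level 3

N is a producer → level 1.
B eats N → level 2.
D eats B → level 3.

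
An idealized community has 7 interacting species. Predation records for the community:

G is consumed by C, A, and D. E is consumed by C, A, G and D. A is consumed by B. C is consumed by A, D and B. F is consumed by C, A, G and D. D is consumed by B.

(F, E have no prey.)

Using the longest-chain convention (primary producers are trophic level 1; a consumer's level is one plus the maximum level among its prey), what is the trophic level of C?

F is a producer → level 1.
G eats F (level 1); other prey at levels: E 1 → level 2.
C eats G (level 2); other prey at levels: F 1, E 1 → level 3.

Trophic level 3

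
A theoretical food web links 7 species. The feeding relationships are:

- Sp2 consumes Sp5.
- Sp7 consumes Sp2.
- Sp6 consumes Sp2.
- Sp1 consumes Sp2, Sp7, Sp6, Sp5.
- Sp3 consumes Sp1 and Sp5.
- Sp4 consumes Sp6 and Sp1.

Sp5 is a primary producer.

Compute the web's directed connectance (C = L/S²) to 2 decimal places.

The web has S = 7 species and L = 11 feeding links.
C = L / S² = 11 / 49 = 0.2245 ≈ 0.22.

C = 0.22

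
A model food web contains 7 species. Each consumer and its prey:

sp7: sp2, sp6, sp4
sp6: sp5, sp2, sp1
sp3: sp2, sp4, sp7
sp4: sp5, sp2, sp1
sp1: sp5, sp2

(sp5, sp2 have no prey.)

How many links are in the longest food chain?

4 links

One longest chain: sp5 → sp1 → sp6 → sp7 → sp3.
It has 5 species and 4 links.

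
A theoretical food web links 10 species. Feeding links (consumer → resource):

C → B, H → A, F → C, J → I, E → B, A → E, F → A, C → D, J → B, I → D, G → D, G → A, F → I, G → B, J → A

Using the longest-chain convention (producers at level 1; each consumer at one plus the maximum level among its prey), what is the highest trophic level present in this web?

Producers (level 1): B, D.
B → E → A → J gives J level 4.
No species has a prey at level 4, so no species reaches level 5.

4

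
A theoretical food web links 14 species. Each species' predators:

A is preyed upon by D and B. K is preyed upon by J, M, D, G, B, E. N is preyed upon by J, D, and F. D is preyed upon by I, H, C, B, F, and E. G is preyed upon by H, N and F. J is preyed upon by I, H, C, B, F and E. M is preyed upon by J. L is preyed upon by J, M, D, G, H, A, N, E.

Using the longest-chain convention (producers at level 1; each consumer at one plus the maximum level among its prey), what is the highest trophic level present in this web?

5

Producers (level 1): L, K.
L → G → N → J → C gives C level 5.
No species has a prey at level 5, so no species reaches level 6.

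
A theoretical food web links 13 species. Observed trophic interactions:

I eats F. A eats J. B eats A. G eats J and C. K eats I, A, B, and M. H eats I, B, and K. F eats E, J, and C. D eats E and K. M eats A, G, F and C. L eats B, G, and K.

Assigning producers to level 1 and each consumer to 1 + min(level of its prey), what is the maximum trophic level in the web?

4

Producers (level 1): C, E, J.
Following each consumer down to its lowest-level prey: C → M → K → H (levels 1 through 4).
All prey of H (K 3, B 3, I 3) are at level 3 or above, so H is at level 1 + 3 = 4.
Every consumer has at least one prey at level 3 or below, so none exceeds level 4.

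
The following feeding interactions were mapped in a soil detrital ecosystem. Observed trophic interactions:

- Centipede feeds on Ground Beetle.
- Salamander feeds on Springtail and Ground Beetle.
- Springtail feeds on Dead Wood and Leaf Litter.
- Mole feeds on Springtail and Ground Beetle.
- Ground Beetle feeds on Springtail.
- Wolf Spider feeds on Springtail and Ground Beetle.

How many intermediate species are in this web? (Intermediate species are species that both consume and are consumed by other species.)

2

Intermediate species (has both prey and predators): Springtail, Ground Beetle.
Count: 2.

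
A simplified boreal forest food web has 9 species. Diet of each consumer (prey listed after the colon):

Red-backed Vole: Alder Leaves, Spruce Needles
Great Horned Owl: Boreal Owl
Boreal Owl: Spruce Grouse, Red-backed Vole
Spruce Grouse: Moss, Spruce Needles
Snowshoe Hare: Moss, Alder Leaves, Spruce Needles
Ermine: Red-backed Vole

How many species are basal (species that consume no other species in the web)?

3

Basal species (no prey listed): Moss, Alder Leaves, Spruce Needles.
Count: 3.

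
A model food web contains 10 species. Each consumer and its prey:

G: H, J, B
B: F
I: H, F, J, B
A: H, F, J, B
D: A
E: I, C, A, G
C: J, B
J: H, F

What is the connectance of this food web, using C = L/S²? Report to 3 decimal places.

C = 0.210

The web has S = 10 species and L = 21 feeding links.
C = L / S² = 21 / 100 = 0.2100 ≈ 0.210.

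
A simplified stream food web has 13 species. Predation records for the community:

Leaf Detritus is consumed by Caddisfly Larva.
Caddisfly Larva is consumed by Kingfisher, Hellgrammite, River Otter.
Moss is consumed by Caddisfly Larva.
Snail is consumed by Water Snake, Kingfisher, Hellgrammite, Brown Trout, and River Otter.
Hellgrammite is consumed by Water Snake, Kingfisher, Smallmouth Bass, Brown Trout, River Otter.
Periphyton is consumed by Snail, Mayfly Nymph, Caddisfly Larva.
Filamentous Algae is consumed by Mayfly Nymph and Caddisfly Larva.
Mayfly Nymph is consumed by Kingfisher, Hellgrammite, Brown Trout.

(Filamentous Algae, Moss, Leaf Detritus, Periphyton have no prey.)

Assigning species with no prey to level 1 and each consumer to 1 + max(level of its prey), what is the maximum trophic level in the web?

4

Basal resources (level 1): Filamentous Algae, Moss, Leaf Detritus, Periphyton.
Filamentous Algae → Caddisfly Larva → Hellgrammite → River Otter gives River Otter level 4.
No species has a prey at level 4, so no species reaches level 5.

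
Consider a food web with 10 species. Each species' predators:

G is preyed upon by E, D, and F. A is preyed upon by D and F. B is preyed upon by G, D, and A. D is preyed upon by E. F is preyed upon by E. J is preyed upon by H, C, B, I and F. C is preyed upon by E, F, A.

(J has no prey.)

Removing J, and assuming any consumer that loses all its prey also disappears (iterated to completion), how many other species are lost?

Remove J.
Round 1: C (all prey gone), I (all prey gone), H (all prey gone), B (all prey gone) → extinct.
Round 2: G (all prey gone), A (all prey gone) → extinct.
Round 3: F (all prey gone), D (all prey gone) → extinct.
Round 4: E (all prey gone) → extinct.
No further losses. Total secondary extinctions: 9.

9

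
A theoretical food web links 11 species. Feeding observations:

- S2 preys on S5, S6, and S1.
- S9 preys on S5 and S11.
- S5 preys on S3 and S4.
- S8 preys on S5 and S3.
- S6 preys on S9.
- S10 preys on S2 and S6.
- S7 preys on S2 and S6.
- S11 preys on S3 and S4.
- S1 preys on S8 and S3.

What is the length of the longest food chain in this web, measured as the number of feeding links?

One longest chain: S4 → S11 → S9 → S6 → S2 → S7.
It has 6 species and 5 links.

5 links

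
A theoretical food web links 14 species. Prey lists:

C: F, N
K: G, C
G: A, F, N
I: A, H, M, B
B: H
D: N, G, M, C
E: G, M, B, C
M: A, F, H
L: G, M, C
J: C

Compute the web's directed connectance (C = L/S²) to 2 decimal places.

The web has S = 14 species and L = 27 feeding links.
C = L / S² = 27 / 196 = 0.1378 ≈ 0.14.

C = 0.14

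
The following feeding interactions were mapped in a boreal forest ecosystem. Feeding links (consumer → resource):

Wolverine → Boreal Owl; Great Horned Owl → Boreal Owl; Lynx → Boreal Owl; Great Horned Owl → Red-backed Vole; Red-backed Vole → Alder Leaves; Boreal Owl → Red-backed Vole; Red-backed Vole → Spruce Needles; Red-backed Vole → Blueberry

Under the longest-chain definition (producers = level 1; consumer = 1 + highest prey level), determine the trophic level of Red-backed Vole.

Trophic level 2

Blueberry is a producer → level 1.
Red-backed Vole eats Blueberry (level 1); other prey at levels: Spruce Needles 1, Alder Leaves 1 → level 2.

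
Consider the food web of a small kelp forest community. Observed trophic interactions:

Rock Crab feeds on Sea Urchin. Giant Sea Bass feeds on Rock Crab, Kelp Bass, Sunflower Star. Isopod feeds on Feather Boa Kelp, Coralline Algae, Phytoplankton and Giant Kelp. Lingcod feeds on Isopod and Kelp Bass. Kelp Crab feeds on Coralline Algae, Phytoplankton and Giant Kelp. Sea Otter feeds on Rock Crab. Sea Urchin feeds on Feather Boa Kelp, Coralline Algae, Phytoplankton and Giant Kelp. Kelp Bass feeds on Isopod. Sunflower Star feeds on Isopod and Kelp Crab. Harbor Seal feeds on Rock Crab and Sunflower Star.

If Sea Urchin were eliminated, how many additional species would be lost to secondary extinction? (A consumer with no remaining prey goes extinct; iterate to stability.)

Remove Sea Urchin.
Round 1: Rock Crab (all prey gone) → extinct.
Round 2: Sea Otter (all prey gone) → extinct.
No further losses. Total secondary extinctions: 2.

2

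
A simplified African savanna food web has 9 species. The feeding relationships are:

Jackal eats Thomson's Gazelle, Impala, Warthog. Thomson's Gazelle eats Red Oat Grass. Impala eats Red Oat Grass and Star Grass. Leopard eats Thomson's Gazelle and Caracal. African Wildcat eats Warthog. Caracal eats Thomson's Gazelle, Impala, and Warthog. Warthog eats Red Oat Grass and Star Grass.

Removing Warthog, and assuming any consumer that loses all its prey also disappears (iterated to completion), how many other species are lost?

Remove Warthog.
Round 1: African Wildcat (all prey gone) → extinct.
No further losses. Total secondary extinctions: 1.

1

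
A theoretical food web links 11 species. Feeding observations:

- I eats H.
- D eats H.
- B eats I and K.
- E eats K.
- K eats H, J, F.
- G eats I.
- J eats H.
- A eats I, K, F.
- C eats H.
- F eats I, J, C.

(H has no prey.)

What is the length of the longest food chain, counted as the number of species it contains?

One longest chain: H → C → F → K → A.
It has 5 species and 4 links.

5 species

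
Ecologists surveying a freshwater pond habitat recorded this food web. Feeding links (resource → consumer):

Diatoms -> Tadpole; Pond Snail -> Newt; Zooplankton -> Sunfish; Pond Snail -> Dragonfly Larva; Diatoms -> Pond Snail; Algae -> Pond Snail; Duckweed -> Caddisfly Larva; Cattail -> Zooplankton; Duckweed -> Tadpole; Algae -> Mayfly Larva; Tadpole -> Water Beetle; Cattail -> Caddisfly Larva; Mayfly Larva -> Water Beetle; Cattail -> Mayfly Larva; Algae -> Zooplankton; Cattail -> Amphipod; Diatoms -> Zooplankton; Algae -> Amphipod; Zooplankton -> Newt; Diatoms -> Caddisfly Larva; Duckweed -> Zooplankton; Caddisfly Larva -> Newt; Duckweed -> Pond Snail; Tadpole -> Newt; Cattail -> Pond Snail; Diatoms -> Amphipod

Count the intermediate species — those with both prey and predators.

Intermediate species (has both prey and predators): Tadpole, Caddisfly Larva, Zooplankton, Mayfly Larva, Pond Snail.
Count: 5.

5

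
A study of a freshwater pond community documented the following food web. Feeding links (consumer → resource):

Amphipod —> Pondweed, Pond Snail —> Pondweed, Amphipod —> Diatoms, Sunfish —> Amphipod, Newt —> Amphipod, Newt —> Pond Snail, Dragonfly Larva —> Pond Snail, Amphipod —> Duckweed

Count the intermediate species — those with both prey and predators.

Intermediate species (has both prey and predators): Pond Snail, Amphipod.
Count: 2.

2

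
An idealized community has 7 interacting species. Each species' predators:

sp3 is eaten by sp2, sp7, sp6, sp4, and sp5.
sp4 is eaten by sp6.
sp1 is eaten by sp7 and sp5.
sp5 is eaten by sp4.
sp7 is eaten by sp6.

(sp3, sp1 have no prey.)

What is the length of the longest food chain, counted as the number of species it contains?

One longest chain: sp3 → sp5 → sp4 → sp6.
It has 4 species and 3 links.

4 species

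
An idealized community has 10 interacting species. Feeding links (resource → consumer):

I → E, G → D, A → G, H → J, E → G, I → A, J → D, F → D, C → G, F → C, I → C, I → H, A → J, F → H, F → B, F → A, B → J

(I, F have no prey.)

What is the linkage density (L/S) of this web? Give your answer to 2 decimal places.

L/S = 1.70

There are L = 17 links among S = 10 species.
L/S = 17/10 = 1.7000 ≈ 1.70.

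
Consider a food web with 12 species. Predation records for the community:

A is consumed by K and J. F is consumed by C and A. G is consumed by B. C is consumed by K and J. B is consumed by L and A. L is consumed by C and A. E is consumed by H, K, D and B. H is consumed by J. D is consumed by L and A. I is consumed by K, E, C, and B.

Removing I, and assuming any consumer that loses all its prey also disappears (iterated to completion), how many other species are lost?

Remove I.
Round 1: E (all prey gone) → extinct.
Round 2: H (all prey gone), D (all prey gone) → extinct.
No further losses. Total secondary extinctions: 3.

3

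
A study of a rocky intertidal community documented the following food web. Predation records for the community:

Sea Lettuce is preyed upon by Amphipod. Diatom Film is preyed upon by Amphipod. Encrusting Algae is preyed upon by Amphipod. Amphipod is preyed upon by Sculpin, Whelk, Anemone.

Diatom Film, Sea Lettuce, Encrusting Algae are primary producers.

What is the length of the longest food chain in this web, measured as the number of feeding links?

2 links

One longest chain: Diatom Film → Amphipod → Sculpin.
It has 3 species and 2 links.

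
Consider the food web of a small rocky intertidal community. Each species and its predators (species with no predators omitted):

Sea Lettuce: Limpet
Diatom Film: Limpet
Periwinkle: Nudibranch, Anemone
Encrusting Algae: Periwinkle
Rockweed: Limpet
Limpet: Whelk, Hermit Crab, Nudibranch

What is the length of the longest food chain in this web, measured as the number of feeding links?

2 links

One longest chain: Rockweed → Limpet → Whelk.
It has 3 species and 2 links.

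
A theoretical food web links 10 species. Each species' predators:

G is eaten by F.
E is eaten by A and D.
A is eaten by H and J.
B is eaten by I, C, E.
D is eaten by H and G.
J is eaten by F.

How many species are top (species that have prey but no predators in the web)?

4

Top species (has prey, but nothing eats it): I, C, H, F.
Count: 4.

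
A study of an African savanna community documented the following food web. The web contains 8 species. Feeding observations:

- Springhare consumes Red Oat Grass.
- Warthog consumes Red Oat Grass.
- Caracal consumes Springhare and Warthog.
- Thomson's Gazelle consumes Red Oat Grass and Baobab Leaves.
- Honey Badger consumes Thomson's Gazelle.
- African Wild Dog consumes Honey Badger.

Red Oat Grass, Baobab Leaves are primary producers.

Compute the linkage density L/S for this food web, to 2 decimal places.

L/S = 1.00

There are L = 8 links among S = 8 species.
L/S = 8/8 = 1.0000 ≈ 1.00.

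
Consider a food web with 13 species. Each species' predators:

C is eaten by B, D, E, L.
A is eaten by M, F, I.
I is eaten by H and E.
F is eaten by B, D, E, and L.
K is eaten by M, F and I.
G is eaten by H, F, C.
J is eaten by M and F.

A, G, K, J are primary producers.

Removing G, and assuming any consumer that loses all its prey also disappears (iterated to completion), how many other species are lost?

1

Remove G.
Round 1: C (all prey gone) → extinct.
No further losses. Total secondary extinctions: 1.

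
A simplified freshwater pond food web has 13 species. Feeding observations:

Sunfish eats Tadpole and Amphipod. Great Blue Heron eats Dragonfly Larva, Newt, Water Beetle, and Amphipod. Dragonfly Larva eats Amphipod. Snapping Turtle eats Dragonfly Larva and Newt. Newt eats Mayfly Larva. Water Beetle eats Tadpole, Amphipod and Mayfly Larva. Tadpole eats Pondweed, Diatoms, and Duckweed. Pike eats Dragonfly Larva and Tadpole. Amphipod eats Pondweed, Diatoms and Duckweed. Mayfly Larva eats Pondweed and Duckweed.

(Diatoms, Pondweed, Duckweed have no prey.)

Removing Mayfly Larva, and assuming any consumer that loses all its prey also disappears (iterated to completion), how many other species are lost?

Remove Mayfly Larva.
Round 1: Newt (all prey gone) → extinct.
No further losses. Total secondary extinctions: 1.

1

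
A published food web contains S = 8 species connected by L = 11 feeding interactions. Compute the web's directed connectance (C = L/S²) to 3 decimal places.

C = 0.172

The web has S = 8 species and L = 11 feeding links.
C = L / S² = 11 / 64 = 0.1719 ≈ 0.172.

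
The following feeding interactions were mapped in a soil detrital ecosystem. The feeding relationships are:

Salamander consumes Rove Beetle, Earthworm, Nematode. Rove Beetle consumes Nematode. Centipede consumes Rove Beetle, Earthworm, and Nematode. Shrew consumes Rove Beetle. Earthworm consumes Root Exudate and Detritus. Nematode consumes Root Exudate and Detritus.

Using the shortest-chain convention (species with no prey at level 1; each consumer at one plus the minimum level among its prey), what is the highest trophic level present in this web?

Basal resources (level 1): Root Exudate, Detritus.
Following each consumer down to its lowest-level prey: Root Exudate → Nematode → Rove Beetle → Shrew (levels 1 through 4).
All prey of Shrew (Rove Beetle 3) are at level 3 or above, so Shrew is at level 1 + 3 = 4.
Every consumer has at least one prey at level 3 or below, so none exceeds level 4.

4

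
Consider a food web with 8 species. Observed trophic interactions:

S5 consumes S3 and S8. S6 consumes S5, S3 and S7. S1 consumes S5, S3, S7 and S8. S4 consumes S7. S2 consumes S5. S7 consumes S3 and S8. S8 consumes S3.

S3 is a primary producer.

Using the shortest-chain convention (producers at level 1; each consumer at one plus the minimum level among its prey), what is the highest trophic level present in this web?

Producers (level 1): S3.
Following each consumer down to its lowest-level prey: S3 → S7 → S4 (levels 1 through 3).
All prey of S4 (S7 2) are at level 2 or above, so S4 is at level 1 + 2 = 3.
Every consumer has at least one prey at level 2 or below, so none exceeds level 3.

3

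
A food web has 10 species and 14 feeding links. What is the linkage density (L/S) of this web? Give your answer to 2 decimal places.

L/S = 1.40

There are L = 14 links among S = 10 species.
L/S = 14/10 = 1.4000 ≈ 1.40.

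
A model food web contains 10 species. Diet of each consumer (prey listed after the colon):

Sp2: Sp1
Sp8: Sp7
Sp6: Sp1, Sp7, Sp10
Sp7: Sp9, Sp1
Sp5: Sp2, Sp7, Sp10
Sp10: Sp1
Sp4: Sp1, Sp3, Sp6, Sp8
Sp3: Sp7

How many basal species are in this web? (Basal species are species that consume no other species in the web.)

Basal species (no prey listed): Sp9, Sp1.
Count: 2.

2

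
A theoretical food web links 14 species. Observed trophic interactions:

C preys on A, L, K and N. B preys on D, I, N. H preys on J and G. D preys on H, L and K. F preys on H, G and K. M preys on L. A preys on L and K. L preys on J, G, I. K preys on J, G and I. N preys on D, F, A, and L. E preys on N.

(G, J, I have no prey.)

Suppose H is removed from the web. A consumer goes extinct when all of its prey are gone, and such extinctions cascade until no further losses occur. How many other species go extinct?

0

Remove H.
Every predator of it retains at least one other prey: F still has G, K; D still has K, L.
No consumer loses all prey, so no secondary extinctions occur.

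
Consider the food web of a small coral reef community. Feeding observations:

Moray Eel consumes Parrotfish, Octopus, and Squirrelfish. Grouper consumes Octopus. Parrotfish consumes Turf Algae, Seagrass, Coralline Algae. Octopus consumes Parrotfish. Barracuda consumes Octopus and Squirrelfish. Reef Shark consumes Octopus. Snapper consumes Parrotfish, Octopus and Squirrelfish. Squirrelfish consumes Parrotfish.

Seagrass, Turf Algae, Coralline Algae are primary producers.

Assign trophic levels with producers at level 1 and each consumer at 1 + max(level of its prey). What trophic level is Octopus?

Seagrass is a producer → level 1.
Parrotfish eats Seagrass (level 1); other prey at levels: Turf Algae 1, Coralline Algae 1 → level 2.
Octopus eats Parrotfish → level 3.

Trophic level 3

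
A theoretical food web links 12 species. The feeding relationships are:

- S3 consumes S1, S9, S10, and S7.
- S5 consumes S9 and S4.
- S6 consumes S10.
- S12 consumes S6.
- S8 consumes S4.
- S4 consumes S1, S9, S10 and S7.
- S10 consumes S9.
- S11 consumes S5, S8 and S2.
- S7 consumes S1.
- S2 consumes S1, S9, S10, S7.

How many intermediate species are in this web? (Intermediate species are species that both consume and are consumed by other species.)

7

Intermediate species (has both prey and predators): S10, S7, S2, S6, S4, S5, S8.
Count: 7.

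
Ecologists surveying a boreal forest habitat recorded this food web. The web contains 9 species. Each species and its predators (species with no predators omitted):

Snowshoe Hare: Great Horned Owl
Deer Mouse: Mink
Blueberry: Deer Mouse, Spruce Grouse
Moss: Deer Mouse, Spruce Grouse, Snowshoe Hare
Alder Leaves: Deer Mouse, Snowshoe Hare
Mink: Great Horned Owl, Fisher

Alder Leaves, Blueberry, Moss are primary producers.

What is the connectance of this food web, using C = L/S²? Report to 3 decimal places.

C = 0.136

The web has S = 9 species and L = 11 feeding links.
C = L / S² = 11 / 81 = 0.1358 ≈ 0.136.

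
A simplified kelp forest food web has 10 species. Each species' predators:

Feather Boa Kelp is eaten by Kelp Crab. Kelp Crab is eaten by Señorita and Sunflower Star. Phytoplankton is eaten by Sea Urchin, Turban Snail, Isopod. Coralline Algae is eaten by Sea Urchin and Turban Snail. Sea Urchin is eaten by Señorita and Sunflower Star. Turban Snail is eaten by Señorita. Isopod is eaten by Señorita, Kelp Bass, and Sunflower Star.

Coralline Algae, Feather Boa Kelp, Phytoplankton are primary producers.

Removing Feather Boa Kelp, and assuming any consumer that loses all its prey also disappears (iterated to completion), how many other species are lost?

Remove Feather Boa Kelp.
Round 1: Kelp Crab (all prey gone) → extinct.
No further losses. Total secondary extinctions: 1.

1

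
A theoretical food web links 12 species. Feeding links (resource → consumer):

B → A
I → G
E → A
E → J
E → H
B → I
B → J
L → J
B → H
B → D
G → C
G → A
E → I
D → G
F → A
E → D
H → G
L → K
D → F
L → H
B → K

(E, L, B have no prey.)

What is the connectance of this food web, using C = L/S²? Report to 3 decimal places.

C = 0.146

The web has S = 12 species and L = 21 feeding links.
C = L / S² = 21 / 144 = 0.1458 ≈ 0.146.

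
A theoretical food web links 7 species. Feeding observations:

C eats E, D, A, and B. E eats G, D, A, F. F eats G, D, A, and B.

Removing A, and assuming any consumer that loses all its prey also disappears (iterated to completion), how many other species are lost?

0

Remove A.
Every predator of it retains at least one other prey: F still has G, B, D; E still has G, D, F; C still has B, D, E.
No consumer loses all prey, so no secondary extinctions occur.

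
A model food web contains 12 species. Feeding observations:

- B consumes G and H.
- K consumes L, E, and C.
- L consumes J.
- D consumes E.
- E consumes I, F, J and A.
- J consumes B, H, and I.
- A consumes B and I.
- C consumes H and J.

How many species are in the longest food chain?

5 species

One longest chain: H → B → J → E → D.
It has 5 species and 4 links.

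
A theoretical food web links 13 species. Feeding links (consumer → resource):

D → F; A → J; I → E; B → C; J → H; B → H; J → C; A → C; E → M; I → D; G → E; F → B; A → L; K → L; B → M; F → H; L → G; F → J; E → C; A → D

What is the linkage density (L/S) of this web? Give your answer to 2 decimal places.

L/S = 1.54

There are L = 20 links among S = 13 species.
L/S = 20/13 = 1.5385 ≈ 1.54.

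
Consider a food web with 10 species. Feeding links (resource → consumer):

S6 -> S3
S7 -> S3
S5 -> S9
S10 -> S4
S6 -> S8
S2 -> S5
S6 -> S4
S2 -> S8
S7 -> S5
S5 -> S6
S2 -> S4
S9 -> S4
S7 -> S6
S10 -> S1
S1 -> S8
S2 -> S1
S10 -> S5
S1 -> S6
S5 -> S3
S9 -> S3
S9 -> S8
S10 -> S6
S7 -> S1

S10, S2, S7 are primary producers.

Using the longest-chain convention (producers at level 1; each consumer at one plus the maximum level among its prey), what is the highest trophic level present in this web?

4

Producers (level 1): S10, S2, S7.
S10 → S5 → S6 → S8 gives S8 level 4.
No species has a prey at level 4, so no species reaches level 5.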